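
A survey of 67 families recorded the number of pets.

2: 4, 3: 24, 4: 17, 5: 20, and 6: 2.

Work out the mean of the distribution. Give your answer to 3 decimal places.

3.881

Values: 2, 3, 4, 5, 6
Σfx = 4×2 + 24×3 + 17×4 + 20×5 + 2×6 = 260
n = Σf = 67
Mean = 260 / 67 = 3.8806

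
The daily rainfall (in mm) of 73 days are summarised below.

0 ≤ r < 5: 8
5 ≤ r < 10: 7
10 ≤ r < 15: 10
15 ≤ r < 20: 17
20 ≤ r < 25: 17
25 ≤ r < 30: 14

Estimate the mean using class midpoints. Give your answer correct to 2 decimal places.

Midpoints: 2.5, 7.5, 12.5, 17.5, 22.5, 27.5
Σfm = 8×2.5 + 7×7.5 + 10×12.5 + 17×17.5 + 17×22.5 + 14×27.5 = 1262.5
n = Σf = 73
Mean = 1262.5 / 73 = 17.2945

17.29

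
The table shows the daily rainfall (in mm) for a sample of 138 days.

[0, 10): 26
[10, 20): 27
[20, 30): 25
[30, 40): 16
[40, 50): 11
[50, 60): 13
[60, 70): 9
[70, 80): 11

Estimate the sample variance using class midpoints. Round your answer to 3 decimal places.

Midpoints: 5, 15, 25, 35, 45, 55, 65, 75
n = 138, Σfm = 4340, mean = 31.4493
Σfm² = 203450
Σf(m − x̄)² = Σfm² − (Σfm)²/n = 203450 − 4340²/138 = 66960.1449
Sample variance = 66960.1449 / 137 = 488.7602

488.760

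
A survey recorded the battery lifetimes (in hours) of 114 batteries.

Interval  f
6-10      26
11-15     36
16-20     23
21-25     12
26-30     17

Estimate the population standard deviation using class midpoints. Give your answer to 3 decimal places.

6.697

Midpoints: 8, 13, 18, 23, 28
n = 114, Σfm = 1842, mean = 16.1579
Σfm² = 34876
Σf(m − x̄)² = Σfm² − (Σfm)²/n = 34876 − 1842²/114 = 5113.1579
Population variance = 5113.1579 / 114 = 44.8523
Standard deviation = √44.8523 = 6.6972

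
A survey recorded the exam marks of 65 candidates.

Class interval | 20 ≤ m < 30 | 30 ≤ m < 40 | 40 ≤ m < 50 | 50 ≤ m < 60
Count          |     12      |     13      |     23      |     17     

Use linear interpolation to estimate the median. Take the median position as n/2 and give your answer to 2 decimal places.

43.26

Cumulative frequencies: 12, 25, 48, 65
n = 65; position = n/2 = 32.5.
This falls in the class 40 ≤ m < 50: L = 40, F = 25, f = 23, h = 10.
Median ≈ 40 + ((32.5 − 25) / 23) × 10 = 43.2609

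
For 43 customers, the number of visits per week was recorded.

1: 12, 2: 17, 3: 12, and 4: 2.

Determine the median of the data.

Cumulative frequencies: 12, 29, 41, 43
n = 43, so the median is the value in position (n+1)/2 = 22.
Position 22 falls at value 2.

2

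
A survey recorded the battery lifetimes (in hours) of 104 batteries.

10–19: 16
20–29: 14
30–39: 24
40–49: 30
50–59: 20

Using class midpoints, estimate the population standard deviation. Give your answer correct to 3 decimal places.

Midpoints: 14.5, 24.5, 34.5, 44.5, 54.5
n = 104, Σfm = 3828, mean = 36.8077
Σfm² = 159146
Σf(m − x̄)² = Σfm² − (Σfm)²/n = 159146 − 3828²/104 = 18246.1538
Population variance = 18246.1538 / 104 = 175.4438
Standard deviation = √175.4438 = 13.2455

13.246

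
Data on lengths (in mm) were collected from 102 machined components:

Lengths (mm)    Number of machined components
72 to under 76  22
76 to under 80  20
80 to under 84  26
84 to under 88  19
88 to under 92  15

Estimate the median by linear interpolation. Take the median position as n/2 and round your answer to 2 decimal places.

81.38

Cumulative frequencies: 22, 42, 68, 87, 102
n = 102; position = n/2 = 51.
This falls in the class 80 to under 84: L = 80, F = 42, f = 26, h = 4.
Median ≈ 80 + ((51 − 42) / 26) × 4 = 81.3846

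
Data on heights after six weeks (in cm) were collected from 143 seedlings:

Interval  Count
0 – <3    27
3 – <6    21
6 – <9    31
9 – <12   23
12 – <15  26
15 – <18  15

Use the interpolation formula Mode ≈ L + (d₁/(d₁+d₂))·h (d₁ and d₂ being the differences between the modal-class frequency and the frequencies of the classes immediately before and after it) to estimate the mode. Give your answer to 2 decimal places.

7.67

Modal class: 6 – <9 (highest frequency 31).
d₁ = 31 − 21 = 10, d₂ = 31 − 23 = 8
Mode ≈ 6 + (10/(10+8)) × 3 = 6 + 1.6667 = 7.6667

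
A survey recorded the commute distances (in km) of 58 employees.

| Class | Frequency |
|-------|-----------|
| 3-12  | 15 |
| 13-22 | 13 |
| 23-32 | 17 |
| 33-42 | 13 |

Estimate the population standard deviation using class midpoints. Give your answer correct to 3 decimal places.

11.024

Midpoints: 7.5, 17.5, 27.5, 37.5
n = 58, Σfm = 1295, mean = 22.3276
Σfm² = 35962.5
Σf(m − x̄)² = Σfm² − (Σfm)²/n = 35962.5 − 1295²/58 = 7048.2759
Population variance = 7048.2759 / 58 = 121.5220
Standard deviation = √121.5220 = 11.0237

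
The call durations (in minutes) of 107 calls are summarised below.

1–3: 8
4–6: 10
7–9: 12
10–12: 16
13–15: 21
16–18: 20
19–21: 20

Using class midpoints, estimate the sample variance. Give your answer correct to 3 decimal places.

Midpoints: 2, 5, 8, 11, 14, 17, 20
n = 107, Σfm = 1372, mean = 12.8224
Σfm² = 20882
Σf(m − x̄)² = Σfm² − (Σfm)²/n = 20882 − 1372²/107 = 3289.6262
Sample variance = 3289.6262 / 106 = 31.0342

31.034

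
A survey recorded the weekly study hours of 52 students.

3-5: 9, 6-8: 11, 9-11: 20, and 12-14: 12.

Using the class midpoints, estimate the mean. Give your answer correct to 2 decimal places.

9.02

Midpoints: 4, 7, 10, 13
Σfm = 9×4 + 11×7 + 20×10 + 12×13 = 469
n = Σf = 52
Mean = 469 / 52 = 9.0192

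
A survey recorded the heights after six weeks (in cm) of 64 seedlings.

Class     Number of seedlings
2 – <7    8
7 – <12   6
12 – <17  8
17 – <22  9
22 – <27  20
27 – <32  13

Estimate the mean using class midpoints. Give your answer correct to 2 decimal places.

19.66

Midpoints: 4.5, 9.5, 14.5, 19.5, 24.5, 29.5
Σfm = 8×4.5 + 6×9.5 + 8×14.5 + 9×19.5 + 20×24.5 + 13×29.5 = 1258
n = Σf = 64
Mean = 1258 / 64 = 19.6562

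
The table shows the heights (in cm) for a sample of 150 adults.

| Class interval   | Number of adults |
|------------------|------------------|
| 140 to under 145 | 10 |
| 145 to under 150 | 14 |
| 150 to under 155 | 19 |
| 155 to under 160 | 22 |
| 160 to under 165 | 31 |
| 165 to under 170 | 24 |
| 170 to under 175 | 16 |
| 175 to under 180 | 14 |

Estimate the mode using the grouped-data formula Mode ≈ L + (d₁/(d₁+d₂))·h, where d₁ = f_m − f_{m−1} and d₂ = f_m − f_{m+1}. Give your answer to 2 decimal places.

Modal class: 160 to under 165 (highest frequency 31).
d₁ = 31 − 22 = 9, d₂ = 31 − 24 = 7
Mode ≈ 160 + (9/(9+7)) × 5 = 160 + 2.8125 = 162.8125

162.81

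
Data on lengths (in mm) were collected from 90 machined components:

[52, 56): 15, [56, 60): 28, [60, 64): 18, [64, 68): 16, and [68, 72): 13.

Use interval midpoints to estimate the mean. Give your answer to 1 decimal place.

61.3

Midpoints: 54, 58, 62, 66, 70
Σfm = 15×54 + 28×58 + 18×62 + 16×66 + 13×70 = 5516
n = Σf = 90
Mean = 5516 / 90 = 61.2889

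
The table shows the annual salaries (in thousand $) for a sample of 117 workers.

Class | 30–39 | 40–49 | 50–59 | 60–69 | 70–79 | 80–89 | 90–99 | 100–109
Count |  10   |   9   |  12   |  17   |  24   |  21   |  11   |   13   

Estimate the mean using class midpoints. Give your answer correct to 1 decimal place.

72.3

Midpoints: 34.5, 44.5, 54.5, 64.5, 74.5, 84.5, 94.5, 104.5
Σfm = 10×34.5 + 9×44.5 + 12×54.5 + 17×64.5 + 24×74.5 + 21×84.5 + 11×94.5 + 13×104.5 = 8456.5
n = Σf = 117
Mean = 8456.5 / 117 = 72.2778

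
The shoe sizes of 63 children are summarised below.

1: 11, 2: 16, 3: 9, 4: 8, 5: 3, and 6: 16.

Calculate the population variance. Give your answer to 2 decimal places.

Values: 1, 2, 3, 4, 5, 6
n = 63, Σfx = 213, mean = 3.3810
Σfx² = 935
Σf(x − x̄)² = Σfx² − (Σfx)²/n = 935 − 213²/63 = 214.8571
Population variance = 214.8571 / 63 = 3.4104

3.41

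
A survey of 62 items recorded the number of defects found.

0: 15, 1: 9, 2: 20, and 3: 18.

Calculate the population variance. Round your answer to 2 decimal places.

Values: 0, 1, 2, 3
n = 62, Σfx = 103, mean = 1.6613
Σfx² = 251
Σf(x − x̄)² = Σfx² − (Σfx)²/n = 251 − 103²/62 = 79.8871
Population variance = 79.8871 / 62 = 1.2885

1.29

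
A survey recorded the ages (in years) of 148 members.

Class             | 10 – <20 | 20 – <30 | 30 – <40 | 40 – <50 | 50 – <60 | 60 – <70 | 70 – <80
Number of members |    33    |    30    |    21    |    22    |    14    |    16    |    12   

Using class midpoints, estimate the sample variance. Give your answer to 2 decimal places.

380.35

Midpoints: 15, 25, 35, 45, 55, 65, 75
n = 148, Σfm = 5680, mean = 38.3784
Σfm² = 273900
Σf(m − x̄)² = Σfm² − (Σfm)²/n = 273900 − 5680²/148 = 55910.8108
Sample variance = 55910.8108 / 147 = 380.3457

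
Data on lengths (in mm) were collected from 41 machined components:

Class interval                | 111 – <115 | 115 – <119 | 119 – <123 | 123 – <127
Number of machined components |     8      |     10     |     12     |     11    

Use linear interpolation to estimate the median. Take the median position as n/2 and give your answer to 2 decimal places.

119.83

Cumulative frequencies: 8, 18, 30, 41
n = 41; position = n/2 = 20.5.
This falls in the class 119 – <123: L = 119, F = 18, f = 12, h = 4.
Median ≈ 119 + ((20.5 − 18) / 12) × 4 = 119.8333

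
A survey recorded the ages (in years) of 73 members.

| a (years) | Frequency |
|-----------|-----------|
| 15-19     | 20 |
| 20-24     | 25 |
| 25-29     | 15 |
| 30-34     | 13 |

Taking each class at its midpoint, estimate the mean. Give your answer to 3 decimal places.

Midpoints: 17, 22, 27, 32
Σfm = 20×17 + 25×22 + 15×27 + 13×32 = 1711
n = Σf = 73
Mean = 1711 / 73 = 23.4384

23.438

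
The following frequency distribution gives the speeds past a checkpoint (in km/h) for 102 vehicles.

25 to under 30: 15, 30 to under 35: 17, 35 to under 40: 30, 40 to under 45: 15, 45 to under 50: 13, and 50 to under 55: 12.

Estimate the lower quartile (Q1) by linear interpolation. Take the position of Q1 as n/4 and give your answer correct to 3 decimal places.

33.088

Cumulative frequencies: 15, 32, 62, 77, 90, 102
n = 102; position = n/4 = 25.5.
This falls in the class 30 to under 35: L = 30, F = 15, f = 17, h = 5.
Lower quartile ≈ 30 + ((25.5 − 15) / 17) × 5 = 33.0882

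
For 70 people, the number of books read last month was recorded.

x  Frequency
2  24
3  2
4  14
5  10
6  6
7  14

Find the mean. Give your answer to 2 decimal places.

4.20

Values: 2, 3, 4, 5, 6, 7
Σfx = 24×2 + 2×3 + 14×4 + 10×5 + 6×6 + 14×7 = 294
n = Σf = 70
Mean = 294 / 70 = 4.2000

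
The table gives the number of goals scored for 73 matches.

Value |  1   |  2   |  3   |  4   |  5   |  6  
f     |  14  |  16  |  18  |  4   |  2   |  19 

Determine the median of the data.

Cumulative frequencies: 14, 30, 48, 52, 54, 73
n = 73, so the median is the value in position (n+1)/2 = 37.
Position 37 falls at value 3.

3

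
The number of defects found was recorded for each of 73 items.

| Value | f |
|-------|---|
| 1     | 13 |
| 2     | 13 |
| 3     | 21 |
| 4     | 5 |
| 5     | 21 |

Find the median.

3

Cumulative frequencies: 13, 26, 47, 52, 73
n = 73, so the median is the value in position (n+1)/2 = 37.
Position 37 falls at value 3.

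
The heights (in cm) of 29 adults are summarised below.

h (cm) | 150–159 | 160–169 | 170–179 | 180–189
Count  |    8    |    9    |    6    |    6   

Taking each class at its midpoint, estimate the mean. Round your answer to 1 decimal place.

Midpoints: 154.5, 164.5, 174.5, 184.5
Σfm = 8×154.5 + 9×164.5 + 6×174.5 + 6×184.5 = 4870.5
n = Σf = 29
Mean = 4870.5 / 29 = 167.9483

167.9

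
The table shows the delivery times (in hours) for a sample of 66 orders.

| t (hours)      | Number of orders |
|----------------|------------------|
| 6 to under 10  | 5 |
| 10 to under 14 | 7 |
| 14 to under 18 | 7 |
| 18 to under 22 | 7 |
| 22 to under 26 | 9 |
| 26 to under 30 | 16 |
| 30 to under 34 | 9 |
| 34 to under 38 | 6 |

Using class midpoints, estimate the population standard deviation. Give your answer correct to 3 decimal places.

Midpoints: 8, 12, 16, 20, 24, 28, 32, 36
n = 66, Σfm = 1544, mean = 23.3939
Σfm² = 40640
Σf(m − x̄)² = Σfm² − (Σfm)²/n = 40640 − 1544²/66 = 4519.7576
Population variance = 4519.7576 / 66 = 68.4812
Standard deviation = √68.4812 = 8.2753

8.275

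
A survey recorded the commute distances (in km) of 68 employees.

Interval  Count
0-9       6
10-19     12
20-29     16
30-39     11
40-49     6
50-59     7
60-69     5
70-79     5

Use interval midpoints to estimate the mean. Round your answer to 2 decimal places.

Midpoints: 4.5, 14.5, 24.5, 34.5, 44.5, 54.5, 64.5, 74.5
Σfm = 6×4.5 + 12×14.5 + 16×24.5 + 11×34.5 + 6×44.5 + 7×54.5 + 5×64.5 + 5×74.5 = 2316
n = Σf = 68
Mean = 2316 / 68 = 34.0588

34.06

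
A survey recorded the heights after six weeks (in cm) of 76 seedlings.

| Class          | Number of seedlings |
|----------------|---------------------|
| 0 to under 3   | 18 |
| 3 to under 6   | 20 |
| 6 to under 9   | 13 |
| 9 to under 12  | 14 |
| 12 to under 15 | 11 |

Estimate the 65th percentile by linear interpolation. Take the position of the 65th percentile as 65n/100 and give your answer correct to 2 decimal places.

8.63

Cumulative frequencies: 18, 38, 51, 65, 76
n = 76; position = 65n/100 = 49.4.
This falls in the class 6 to under 9: L = 6, F = 38, f = 13, h = 3.
65th percentile ≈ 6 + ((49.4 − 38) / 13) × 3 = 8.6308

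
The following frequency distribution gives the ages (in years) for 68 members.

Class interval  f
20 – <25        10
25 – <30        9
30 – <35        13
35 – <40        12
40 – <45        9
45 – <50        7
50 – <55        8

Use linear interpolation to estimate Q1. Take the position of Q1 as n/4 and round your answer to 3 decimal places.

Cumulative frequencies: 10, 19, 32, 44, 53, 60, 68
n = 68; position = n/4 = 17.
This falls in the class 25 – <30: L = 25, F = 10, f = 9, h = 5.
Lower quartile ≈ 25 + ((17 − 10) / 9) × 5 = 28.8889

28.889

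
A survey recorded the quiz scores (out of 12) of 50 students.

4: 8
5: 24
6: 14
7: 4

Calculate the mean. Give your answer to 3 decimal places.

5.280

Values: 4, 5, 6, 7
Σfx = 8×4 + 24×5 + 14×6 + 4×7 = 264
n = Σf = 50
Mean = 264 / 50 = 5.2800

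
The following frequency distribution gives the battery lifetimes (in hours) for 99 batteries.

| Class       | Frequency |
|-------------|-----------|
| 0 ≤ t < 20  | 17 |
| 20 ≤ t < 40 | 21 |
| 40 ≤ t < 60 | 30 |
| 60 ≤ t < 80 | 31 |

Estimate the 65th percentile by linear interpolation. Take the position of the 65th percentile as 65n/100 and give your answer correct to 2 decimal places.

Cumulative frequencies: 17, 38, 68, 99
n = 99; position = 65n/100 = 64.35.
This falls in the class 40 ≤ t < 60: L = 40, F = 38, f = 30, h = 20.
65th percentile ≈ 40 + ((64.35 − 38) / 30) × 20 = 57.5667

57.57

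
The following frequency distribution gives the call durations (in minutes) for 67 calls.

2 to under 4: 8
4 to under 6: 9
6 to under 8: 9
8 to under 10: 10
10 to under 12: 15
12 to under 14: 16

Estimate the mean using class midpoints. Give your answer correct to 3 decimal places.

8.881

Midpoints: 3, 5, 7, 9, 11, 13
Σfm = 8×3 + 9×5 + 9×7 + 10×9 + 15×11 + 16×13 = 595
n = Σf = 67
Mean = 595 / 67 = 8.8806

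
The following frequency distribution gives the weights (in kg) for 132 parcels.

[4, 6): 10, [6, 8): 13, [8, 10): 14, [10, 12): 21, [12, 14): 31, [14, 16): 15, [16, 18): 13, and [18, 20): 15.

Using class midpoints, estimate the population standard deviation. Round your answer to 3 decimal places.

4.055

Midpoints: 5, 7, 9, 11, 13, 15, 17, 19
n = 132, Σfm = 1632, mean = 12.3636
Σfm² = 22348
Σf(m − x̄)² = Σfm² − (Σfm)²/n = 22348 − 1632²/132 = 2170.5455
Population variance = 2170.5455 / 132 = 16.4435
Standard deviation = √16.4435 = 4.0551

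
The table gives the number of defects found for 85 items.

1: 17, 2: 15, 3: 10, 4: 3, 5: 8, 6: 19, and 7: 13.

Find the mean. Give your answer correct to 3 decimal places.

3.929

Values: 1, 2, 3, 4, 5, 6, 7
Σfx = 17×1 + 15×2 + 10×3 + 3×4 + 8×5 + 19×6 + 13×7 = 334
n = Σf = 85
Mean = 334 / 85 = 3.9294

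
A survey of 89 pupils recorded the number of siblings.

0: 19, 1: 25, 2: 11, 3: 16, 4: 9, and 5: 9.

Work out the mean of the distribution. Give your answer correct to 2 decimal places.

Values: 0, 1, 2, 3, 4, 5
Σfx = 19×0 + 25×1 + 11×2 + 16×3 + 9×4 + 9×5 = 176
n = Σf = 89
Mean = 176 / 89 = 1.9775

1.98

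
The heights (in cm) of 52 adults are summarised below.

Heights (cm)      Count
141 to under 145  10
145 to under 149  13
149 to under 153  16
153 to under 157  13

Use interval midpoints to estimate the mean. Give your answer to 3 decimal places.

Midpoints: 143, 147, 151, 155
Σfm = 10×143 + 13×147 + 16×151 + 13×155 = 7772
n = Σf = 52
Mean = 7772 / 52 = 149.4615

149.462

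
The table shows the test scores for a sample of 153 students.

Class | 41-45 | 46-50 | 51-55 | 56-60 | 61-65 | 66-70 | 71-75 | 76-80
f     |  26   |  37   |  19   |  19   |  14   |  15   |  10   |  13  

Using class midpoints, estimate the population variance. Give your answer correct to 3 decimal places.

Midpoints: 43, 48, 53, 58, 63, 68, 73, 78
n = 153, Σfm = 8649, mean = 56.5294
Σfm² = 507917
Σf(m − x̄)² = Σfm² − (Σfm)²/n = 507917 − 8649²/153 = 18994.1176
Population variance = 18994.1176 / 153 = 124.1446

124.145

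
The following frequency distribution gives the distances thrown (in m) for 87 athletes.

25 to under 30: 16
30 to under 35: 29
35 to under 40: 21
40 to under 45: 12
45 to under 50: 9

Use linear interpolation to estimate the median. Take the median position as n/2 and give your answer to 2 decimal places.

Cumulative frequencies: 16, 45, 66, 78, 87
n = 87; position = n/2 = 43.5.
This falls in the class 30 to under 35: L = 30, F = 16, f = 29, h = 5.
Median ≈ 30 + ((43.5 − 16) / 29) × 5 = 34.7414

34.74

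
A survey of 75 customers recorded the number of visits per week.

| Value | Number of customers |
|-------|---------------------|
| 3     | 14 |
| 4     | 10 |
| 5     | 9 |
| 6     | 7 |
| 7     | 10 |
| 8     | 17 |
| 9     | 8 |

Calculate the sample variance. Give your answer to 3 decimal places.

4.390

Values: 3, 4, 5, 6, 7, 8, 9
n = 75, Σfx = 447, mean = 5.9600
Σfx² = 2989
Σf(x − x̄)² = Σfx² − (Σfx)²/n = 2989 − 447²/75 = 324.8800
Sample variance = 324.8800 / 74 = 4.3903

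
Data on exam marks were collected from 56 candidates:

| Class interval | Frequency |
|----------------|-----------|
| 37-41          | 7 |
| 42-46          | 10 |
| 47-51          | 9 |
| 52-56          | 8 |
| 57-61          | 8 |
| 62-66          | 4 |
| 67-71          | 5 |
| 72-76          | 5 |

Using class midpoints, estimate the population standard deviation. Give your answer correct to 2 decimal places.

Midpoints: 39, 44, 49, 54, 59, 64, 69, 74
n = 56, Σfm = 3029, mean = 54.0893
Σfm² = 170361
Σf(m − x̄)² = Σfm² − (Σfm)²/n = 170361 − 3029²/56 = 6524.5536
Population variance = 6524.5536 / 56 = 116.5099
Standard deviation = √116.5099 = 10.7940

10.79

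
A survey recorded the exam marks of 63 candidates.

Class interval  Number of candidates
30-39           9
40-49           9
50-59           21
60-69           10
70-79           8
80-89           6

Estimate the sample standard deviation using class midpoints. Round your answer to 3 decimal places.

Midpoints: 34.5, 44.5, 54.5, 64.5, 74.5, 84.5
n = 63, Σfm = 3603.5, mean = 57.1984
Σfm² = 219755.75
Σf(m − x̄)² = Σfm² − (Σfm)²/n = 219755.75 − 3603.5²/63 = 13641.2698
Sample variance = 13641.2698 / 62 = 220.0205
Standard deviation = √220.0205 = 14.8331

14.833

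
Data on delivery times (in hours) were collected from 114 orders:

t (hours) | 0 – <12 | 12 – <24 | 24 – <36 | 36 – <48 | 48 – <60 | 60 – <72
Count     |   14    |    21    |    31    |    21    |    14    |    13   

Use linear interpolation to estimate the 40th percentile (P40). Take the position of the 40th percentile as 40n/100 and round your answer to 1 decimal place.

28.1

Cumulative frequencies: 14, 35, 66, 87, 101, 114
n = 114; position = 40n/100 = 45.6.
This falls in the class 24 – <36: L = 24, F = 35, f = 31, h = 12.
40th percentile ≈ 24 + ((45.6 − 35) / 31) × 12 = 28.1032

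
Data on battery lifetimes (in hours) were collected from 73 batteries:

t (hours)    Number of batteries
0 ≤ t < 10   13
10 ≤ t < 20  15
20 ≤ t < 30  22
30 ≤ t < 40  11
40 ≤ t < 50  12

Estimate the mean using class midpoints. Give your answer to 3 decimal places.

Midpoints: 5, 15, 25, 35, 45
Σfm = 13×5 + 15×15 + 22×25 + 11×35 + 12×45 = 1765
n = Σf = 73
Mean = 1765 / 73 = 24.1781

24.178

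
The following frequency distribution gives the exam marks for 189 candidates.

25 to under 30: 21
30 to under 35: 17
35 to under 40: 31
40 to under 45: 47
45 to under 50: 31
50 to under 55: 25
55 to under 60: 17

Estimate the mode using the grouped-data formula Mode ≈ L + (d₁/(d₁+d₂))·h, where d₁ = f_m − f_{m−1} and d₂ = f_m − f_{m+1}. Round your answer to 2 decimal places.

Modal class: 40 to under 45 (highest frequency 47).
d₁ = 47 − 31 = 16, d₂ = 47 − 31 = 16
Mode ≈ 40 + (16/(16+16)) × 5 = 40 + 2.5000 = 42.5000

42.50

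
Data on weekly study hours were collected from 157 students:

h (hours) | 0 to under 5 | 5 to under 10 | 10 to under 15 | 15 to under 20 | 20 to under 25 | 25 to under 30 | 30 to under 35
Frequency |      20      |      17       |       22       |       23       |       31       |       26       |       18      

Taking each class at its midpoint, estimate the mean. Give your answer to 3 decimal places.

18.169

Midpoints: 2.5, 7.5, 12.5, 17.5, 22.5, 27.5, 32.5
Σfm = 20×2.5 + 17×7.5 + 22×12.5 + 23×17.5 + 31×22.5 + 26×27.5 + 18×32.5 = 2852.5
n = Σf = 157
Mean = 2852.5 / 157 = 18.1688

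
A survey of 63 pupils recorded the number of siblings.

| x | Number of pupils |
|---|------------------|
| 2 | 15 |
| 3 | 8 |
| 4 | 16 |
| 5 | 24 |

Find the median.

Cumulative frequencies: 15, 23, 39, 63
n = 63, so the median is the value in position (n+1)/2 = 32.
Position 32 falls at value 4.

4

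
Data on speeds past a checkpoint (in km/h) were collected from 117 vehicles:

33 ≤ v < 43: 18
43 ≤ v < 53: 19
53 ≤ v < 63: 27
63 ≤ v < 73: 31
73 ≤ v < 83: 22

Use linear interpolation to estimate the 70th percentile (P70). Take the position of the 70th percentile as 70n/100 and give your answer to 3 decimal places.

68.774

Cumulative frequencies: 18, 37, 64, 95, 117
n = 117; position = 70n/100 = 81.9.
This falls in the class 63 ≤ v < 73: L = 63, F = 64, f = 31, h = 10.
70th percentile ≈ 63 + ((81.9 − 64) / 31) × 10 = 68.7742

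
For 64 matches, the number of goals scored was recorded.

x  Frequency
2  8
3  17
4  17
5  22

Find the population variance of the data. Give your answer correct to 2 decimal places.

1.08

Values: 2, 3, 4, 5
n = 64, Σfx = 245, mean = 3.8281
Σfx² = 1007
Σf(x − x̄)² = Σfx² − (Σfx)²/n = 1007 − 245²/64 = 69.1094
Population variance = 69.1094 / 64 = 1.0798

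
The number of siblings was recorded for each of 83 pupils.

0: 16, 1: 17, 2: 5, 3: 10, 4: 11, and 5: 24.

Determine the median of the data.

Cumulative frequencies: 16, 33, 38, 48, 59, 83
n = 83, so the median is the value in position (n+1)/2 = 42.
Position 42 falls at value 3.

3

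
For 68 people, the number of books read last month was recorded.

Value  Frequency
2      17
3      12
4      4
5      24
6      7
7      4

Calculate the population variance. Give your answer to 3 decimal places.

Values: 2, 3, 4, 5, 6, 7
n = 68, Σfx = 276, mean = 4.0588
Σfx² = 1288
Σf(x − x̄)² = Σfx² − (Σfx)²/n = 1288 − 276²/68 = 167.7647
Population variance = 167.7647 / 68 = 2.4671

2.467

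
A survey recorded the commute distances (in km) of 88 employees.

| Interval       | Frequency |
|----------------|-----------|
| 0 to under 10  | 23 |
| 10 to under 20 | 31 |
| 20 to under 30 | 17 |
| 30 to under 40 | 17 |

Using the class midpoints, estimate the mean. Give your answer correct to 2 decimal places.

18.18

Midpoints: 5, 15, 25, 35
Σfm = 23×5 + 31×15 + 17×25 + 17×35 = 1600
n = Σf = 88
Mean = 1600 / 88 = 18.1818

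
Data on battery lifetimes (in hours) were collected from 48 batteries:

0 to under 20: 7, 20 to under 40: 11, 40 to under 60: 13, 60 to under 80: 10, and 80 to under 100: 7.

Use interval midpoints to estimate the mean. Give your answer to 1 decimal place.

Midpoints: 10, 30, 50, 70, 90
Σfm = 7×10 + 11×30 + 13×50 + 10×70 + 7×90 = 2380
n = Σf = 48
Mean = 2380 / 48 = 49.5833

49.6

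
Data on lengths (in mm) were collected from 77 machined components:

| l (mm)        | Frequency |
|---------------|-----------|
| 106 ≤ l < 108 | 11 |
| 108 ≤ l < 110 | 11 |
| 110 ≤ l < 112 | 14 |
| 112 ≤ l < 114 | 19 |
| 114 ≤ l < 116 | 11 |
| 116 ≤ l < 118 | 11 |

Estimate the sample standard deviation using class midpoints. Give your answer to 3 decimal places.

Midpoints: 107, 109, 111, 113, 115, 117
n = 77, Σfm = 8629, mean = 112.0649
Σfm² = 967789
Σf(m − x̄)² = Σfm² − (Σfm)²/n = 967789 − 8629²/77 = 780.6753
Sample variance = 780.6753 / 76 = 10.2720
Standard deviation = √10.2720 = 3.2050

3.205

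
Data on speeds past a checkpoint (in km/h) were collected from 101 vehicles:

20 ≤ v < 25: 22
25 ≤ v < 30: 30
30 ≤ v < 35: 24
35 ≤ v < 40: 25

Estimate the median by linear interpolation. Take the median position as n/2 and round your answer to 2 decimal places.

29.75

Cumulative frequencies: 22, 52, 76, 101
n = 101; position = n/2 = 50.5.
This falls in the class 25 ≤ v < 30: L = 25, F = 22, f = 30, h = 5.
Median ≈ 25 + ((50.5 − 22) / 30) × 5 = 29.7500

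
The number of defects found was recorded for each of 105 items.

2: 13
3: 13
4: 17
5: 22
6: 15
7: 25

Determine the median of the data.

5

Cumulative frequencies: 13, 26, 43, 65, 80, 105
n = 105, so the median is the value in position (n+1)/2 = 53.
Position 53 falls at value 5.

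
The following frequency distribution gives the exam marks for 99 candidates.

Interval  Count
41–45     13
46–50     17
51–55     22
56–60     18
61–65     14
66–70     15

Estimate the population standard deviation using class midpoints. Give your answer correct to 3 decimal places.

8.020

Midpoints: 43, 48, 53, 58, 63, 68
n = 99, Σfm = 5487, mean = 55.4242
Σfm² = 310481
Σf(m − x̄)² = Σfm² − (Σfm)²/n = 310481 − 5487²/99 = 6368.1818
Population variance = 6368.1818 / 99 = 64.3251
Standard deviation = √64.3251 = 8.0203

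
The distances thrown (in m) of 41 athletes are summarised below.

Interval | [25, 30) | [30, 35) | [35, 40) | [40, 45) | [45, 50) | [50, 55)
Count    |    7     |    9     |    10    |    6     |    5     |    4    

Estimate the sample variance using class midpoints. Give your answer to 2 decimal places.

61.49

Midpoints: 27.5, 32.5, 37.5, 42.5, 47.5, 52.5
n = 41, Σfm = 1562.5, mean = 38.1098
Σfm² = 62006.25
Σf(m − x̄)² = Σfm² − (Σfm)²/n = 62006.25 − 1562.5²/41 = 2459.7561
Sample variance = 2459.7561 / 40 = 61.4939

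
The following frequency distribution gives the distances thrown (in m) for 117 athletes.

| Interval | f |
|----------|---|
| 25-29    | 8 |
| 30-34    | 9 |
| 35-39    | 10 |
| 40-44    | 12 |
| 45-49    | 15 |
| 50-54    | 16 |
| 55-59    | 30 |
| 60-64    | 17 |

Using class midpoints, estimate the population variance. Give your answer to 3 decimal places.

115.155

Midpoints: 27, 32, 37, 42, 47, 52, 57, 62
n = 117, Σfm = 5679, mean = 48.5385
Σfm² = 289123
Σf(m − x̄)² = Σfm² − (Σfm)²/n = 289123 − 5679²/117 = 13473.0769
Population variance = 13473.0769 / 117 = 115.1545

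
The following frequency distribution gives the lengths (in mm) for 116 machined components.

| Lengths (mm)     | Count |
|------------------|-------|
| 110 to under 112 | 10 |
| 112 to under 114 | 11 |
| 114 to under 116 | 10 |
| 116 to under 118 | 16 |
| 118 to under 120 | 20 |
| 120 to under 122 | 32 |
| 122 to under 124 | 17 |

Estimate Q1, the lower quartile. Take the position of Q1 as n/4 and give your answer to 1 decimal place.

Cumulative frequencies: 10, 21, 31, 47, 67, 99, 116
n = 116; position = n/4 = 29.
This falls in the class 114 to under 116: L = 114, F = 21, f = 10, h = 2.
Lower quartile ≈ 114 + ((29 − 21) / 10) × 2 = 115.6000

115.6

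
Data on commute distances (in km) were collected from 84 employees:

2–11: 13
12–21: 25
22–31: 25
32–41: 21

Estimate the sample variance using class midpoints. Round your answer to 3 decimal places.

105.164

Midpoints: 6.5, 16.5, 26.5, 36.5
n = 84, Σfm = 1926, mean = 22.9286
Σfm² = 52889
Σf(m − x̄)² = Σfm² − (Σfm)²/n = 52889 − 1926²/84 = 8728.5714
Sample variance = 8728.5714 / 83 = 105.1635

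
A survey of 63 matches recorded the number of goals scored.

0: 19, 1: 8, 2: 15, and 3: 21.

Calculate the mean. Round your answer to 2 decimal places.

Values: 0, 1, 2, 3
Σfx = 19×0 + 8×1 + 15×2 + 21×3 = 101
n = Σf = 63
Mean = 101 / 63 = 1.6032

1.60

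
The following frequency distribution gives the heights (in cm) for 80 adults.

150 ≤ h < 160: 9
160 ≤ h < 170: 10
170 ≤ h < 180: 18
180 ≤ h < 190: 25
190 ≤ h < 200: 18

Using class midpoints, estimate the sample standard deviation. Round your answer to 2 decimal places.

12.80

Midpoints: 155, 165, 175, 185, 195
n = 80, Σfm = 14330, mean = 179.1250
Σfm² = 2579800
Σf(m − x̄)² = Σfm² − (Σfm)²/n = 2579800 − 14330²/80 = 12938.7500
Sample variance = 12938.7500 / 79 = 163.7816
Standard deviation = √163.7816 = 12.7977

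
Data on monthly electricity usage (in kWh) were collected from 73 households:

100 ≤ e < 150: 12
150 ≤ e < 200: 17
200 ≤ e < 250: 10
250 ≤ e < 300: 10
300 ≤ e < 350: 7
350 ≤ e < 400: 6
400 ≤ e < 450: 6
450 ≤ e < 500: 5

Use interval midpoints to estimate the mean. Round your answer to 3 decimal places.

Midpoints: 125, 175, 225, 275, 325, 375, 425, 475
Σfm = 12×125 + 17×175 + 10×225 + 10×275 + 7×325 + 6×375 + 6×425 + 5×475 = 18925
n = Σf = 73
Mean = 18925 / 73 = 259.2466

259.247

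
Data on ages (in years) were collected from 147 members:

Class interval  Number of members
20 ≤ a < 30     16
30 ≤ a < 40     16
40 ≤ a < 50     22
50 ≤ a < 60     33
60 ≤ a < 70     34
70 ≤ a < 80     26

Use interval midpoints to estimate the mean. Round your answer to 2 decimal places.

53.91

Midpoints: 25, 35, 45, 55, 65, 75
Σfm = 16×25 + 16×35 + 22×45 + 33×55 + 34×65 + 26×75 = 7925
n = Σf = 147
Mean = 7925 / 147 = 53.9116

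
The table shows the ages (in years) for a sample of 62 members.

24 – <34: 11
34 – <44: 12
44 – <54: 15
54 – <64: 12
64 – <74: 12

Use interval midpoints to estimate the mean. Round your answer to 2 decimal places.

49.32

Midpoints: 29, 39, 49, 59, 69
Σfm = 11×29 + 12×39 + 15×49 + 12×59 + 12×69 = 3058
n = Σf = 62
Mean = 3058 / 62 = 49.3226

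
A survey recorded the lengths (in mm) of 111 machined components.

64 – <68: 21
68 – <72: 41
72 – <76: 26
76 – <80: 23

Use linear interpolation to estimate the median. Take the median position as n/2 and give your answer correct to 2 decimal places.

71.37

Cumulative frequencies: 21, 62, 88, 111
n = 111; position = n/2 = 55.5.
This falls in the class 68 – <72: L = 68, F = 21, f = 41, h = 4.
Median ≈ 68 + ((55.5 − 21) / 41) × 4 = 71.3659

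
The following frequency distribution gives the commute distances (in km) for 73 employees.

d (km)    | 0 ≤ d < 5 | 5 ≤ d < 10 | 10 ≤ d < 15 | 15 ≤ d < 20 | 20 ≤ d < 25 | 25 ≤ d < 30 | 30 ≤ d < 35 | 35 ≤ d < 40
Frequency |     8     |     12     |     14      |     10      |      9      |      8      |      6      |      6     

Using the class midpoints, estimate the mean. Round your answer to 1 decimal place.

17.8

Midpoints: 2.5, 7.5, 12.5, 17.5, 22.5, 27.5, 32.5, 37.5
Σfm = 8×2.5 + 12×7.5 + 14×12.5 + 10×17.5 + 9×22.5 + 8×27.5 + 6×32.5 + 6×37.5 = 1302.5
n = Σf = 73
Mean = 1302.5 / 73 = 17.8425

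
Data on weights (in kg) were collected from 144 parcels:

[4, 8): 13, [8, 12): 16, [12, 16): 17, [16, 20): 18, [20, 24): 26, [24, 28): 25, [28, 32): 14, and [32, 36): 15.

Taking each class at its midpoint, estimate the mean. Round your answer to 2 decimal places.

Midpoints: 6, 10, 14, 18, 22, 26, 30, 34
Σfm = 13×6 + 16×10 + 17×14 + 18×18 + 26×22 + 25×26 + 14×30 + 15×34 = 2952
n = Σf = 144
Mean = 2952 / 144 = 20.5000

20.50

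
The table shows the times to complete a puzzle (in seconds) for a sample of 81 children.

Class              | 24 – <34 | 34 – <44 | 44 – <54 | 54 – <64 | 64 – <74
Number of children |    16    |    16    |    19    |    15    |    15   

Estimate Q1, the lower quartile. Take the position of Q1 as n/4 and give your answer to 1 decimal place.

Cumulative frequencies: 16, 32, 51, 66, 81
n = 81; position = n/4 = 20.25.
This falls in the class 34 – <44: L = 34, F = 16, f = 16, h = 10.
Lower quartile ≈ 34 + ((20.25 − 16) / 16) × 10 = 36.6562

36.7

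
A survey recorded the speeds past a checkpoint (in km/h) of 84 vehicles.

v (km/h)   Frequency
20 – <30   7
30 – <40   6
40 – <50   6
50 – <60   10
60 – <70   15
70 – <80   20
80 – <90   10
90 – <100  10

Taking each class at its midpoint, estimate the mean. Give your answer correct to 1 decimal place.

65.2

Midpoints: 25, 35, 45, 55, 65, 75, 85, 95
Σfm = 7×25 + 6×35 + 6×45 + 10×55 + 15×65 + 20×75 + 10×85 + 10×95 = 5480
n = Σf = 84
Mean = 5480 / 84 = 65.2381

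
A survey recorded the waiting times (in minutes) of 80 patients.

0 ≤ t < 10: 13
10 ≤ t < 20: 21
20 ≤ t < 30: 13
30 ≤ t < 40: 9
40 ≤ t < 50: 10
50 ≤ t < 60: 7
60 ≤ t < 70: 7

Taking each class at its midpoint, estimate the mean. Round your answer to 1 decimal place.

Midpoints: 5, 15, 25, 35, 45, 55, 65
Σfm = 13×5 + 21×15 + 13×25 + 9×35 + 10×45 + 7×55 + 7×65 = 2310
n = Σf = 80
Mean = 2310 / 80 = 28.8750

28.9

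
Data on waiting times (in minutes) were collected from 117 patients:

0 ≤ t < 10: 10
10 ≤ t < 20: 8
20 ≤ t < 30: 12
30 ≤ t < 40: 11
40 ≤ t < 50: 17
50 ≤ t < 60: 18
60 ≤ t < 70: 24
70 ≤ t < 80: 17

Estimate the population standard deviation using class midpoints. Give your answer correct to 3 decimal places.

Midpoints: 5, 15, 25, 35, 45, 55, 65, 75
n = 117, Σfm = 5445, mean = 46.5385
Σfm² = 308925
Σf(m − x̄)² = Σfm² − (Σfm)²/n = 308925 − 5445²/117 = 55523.0769
Population variance = 55523.0769 / 117 = 474.5562
Standard deviation = √474.5562 = 21.7843

21.784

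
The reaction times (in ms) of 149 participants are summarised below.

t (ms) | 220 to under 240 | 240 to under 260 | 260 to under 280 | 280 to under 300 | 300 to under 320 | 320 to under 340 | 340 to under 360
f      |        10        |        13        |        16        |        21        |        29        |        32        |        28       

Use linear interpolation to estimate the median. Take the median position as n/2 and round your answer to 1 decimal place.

310.0

Cumulative frequencies: 10, 23, 39, 60, 89, 121, 149
n = 149; position = n/2 = 74.5.
This falls in the class 300 to under 320: L = 300, F = 60, f = 29, h = 20.
Median ≈ 300 + ((74.5 − 60) / 29) × 20 = 310.0000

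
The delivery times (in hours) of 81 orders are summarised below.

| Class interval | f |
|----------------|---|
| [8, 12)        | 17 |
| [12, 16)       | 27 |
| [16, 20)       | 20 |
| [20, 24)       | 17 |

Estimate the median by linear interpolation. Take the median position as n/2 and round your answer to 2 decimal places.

Cumulative frequencies: 17, 44, 64, 81
n = 81; position = n/2 = 40.5.
This falls in the class [12, 16): L = 12, F = 17, f = 27, h = 4.
Median ≈ 12 + ((40.5 − 17) / 27) × 4 = 15.4815

15.48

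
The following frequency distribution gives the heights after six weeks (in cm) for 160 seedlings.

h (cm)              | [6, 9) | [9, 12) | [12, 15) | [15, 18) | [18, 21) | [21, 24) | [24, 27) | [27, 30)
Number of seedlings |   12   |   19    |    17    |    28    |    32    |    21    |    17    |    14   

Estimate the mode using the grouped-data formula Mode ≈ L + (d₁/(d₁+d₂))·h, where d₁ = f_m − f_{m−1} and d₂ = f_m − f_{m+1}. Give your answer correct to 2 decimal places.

18.80

Modal class: [18, 21) (highest frequency 32).
d₁ = 32 − 28 = 4, d₂ = 32 − 21 = 11
Mode ≈ 18 + (4/(4+11)) × 3 = 18 + 0.8000 = 18.8000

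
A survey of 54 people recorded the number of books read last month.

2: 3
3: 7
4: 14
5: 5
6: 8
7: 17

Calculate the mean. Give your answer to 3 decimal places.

Values: 2, 3, 4, 5, 6, 7
Σfx = 3×2 + 7×3 + 14×4 + 5×5 + 8×6 + 17×7 = 275
n = Σf = 54
Mean = 275 / 54 = 5.0926

5.093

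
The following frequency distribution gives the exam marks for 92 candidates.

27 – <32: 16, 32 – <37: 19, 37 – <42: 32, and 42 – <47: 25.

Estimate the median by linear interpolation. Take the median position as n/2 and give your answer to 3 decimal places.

Cumulative frequencies: 16, 35, 67, 92
n = 92; position = n/2 = 46.
This falls in the class 37 – <42: L = 37, F = 35, f = 32, h = 5.
Median ≈ 37 + ((46 − 35) / 32) × 5 = 38.7188

38.719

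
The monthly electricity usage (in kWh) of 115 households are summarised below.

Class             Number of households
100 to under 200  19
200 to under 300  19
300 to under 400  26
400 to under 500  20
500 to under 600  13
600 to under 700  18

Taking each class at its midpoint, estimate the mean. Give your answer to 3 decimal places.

Midpoints: 150, 250, 350, 450, 550, 650
Σfm = 19×150 + 19×250 + 26×350 + 20×450 + 13×550 + 18×650 = 44550
n = Σf = 115
Mean = 44550 / 115 = 387.3913

387.391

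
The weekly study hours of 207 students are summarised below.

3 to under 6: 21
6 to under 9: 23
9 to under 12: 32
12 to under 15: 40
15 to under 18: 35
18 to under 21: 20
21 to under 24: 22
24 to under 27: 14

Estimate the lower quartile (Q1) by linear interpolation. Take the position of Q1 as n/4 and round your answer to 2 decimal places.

9.73

Cumulative frequencies: 21, 44, 76, 116, 151, 171, 193, 207
n = 207; position = n/4 = 51.75.
This falls in the class 9 to under 12: L = 9, F = 44, f = 32, h = 3.
Lower quartile ≈ 9 + ((51.75 − 44) / 32) × 3 = 9.7266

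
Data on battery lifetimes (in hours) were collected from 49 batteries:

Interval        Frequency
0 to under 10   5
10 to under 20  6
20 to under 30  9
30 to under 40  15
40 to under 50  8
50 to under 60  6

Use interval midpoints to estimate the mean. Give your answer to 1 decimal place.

Midpoints: 5, 15, 25, 35, 45, 55
Σfm = 5×5 + 6×15 + 9×25 + 15×35 + 8×45 + 6×55 = 1555
n = Σf = 49
Mean = 1555 / 49 = 31.7347

31.7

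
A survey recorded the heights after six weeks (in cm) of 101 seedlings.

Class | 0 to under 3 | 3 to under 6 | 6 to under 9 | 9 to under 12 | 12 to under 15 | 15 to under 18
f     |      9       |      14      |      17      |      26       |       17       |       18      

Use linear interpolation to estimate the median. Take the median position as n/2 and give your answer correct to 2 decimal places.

Cumulative frequencies: 9, 23, 40, 66, 83, 101
n = 101; position = n/2 = 50.5.
This falls in the class 9 to under 12: L = 9, F = 40, f = 26, h = 3.
Median ≈ 9 + ((50.5 − 40) / 26) × 3 = 10.2115

10.21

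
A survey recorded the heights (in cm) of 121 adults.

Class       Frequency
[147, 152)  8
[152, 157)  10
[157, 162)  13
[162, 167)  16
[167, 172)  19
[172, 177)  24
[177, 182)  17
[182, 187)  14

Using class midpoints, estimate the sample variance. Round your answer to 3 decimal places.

Midpoints: 149.5, 154.5, 159.5, 164.5, 169.5, 174.5, 179.5, 184.5
n = 121, Σfm = 20489.5, mean = 169.3347
Σfm² = 3482180.25
Σf(m − x̄)² = Σfm² − (Σfm)²/n = 3482180.25 − 20489.5²/121 = 12596.6942
Sample variance = 12596.6942 / 120 = 104.9725

104.972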